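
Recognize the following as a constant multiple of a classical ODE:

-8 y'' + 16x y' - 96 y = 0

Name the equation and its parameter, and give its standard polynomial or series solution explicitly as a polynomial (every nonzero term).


All three coefficients share the factor -8; dividing through by -8 gives  y'' - 2x y' + 12 y = 0.
This matches the Hermite equation y'' - 2x y' + 2n y = 0 with 2n = 12, so n = 6; the polynomial solution is H_6(x).
With y = sum_k a_k x^k, matching x^k gives (k+2)(k+1) a_{k+2} = 2(k - n) a_k = 2(k - 6) a_k. The right side vanishes at k = 6, so the series with the parity of 6 terminates at degree 6.
Standard normalization: leading coefficient of H_n is 2^n, so a_6 = 2^6 = 64. Work downward with a_k = (k+1)(k+2) a_{k+2} / (2(k - n)):
  a_4 = (5)(6)(64) / (2(4 - 6)) = 1920/(-4) = -480
  a_2 = (3)(4)(-480) / (2(2 - 6)) = -5760/(-8) = 720
  a_0 = (1)(2)(720) / (2(0 - 6)) = 1440/(-12) = -120
Hence H_6(x) = 64 x^6 - 480 x^4 + 720 x^2 - 120.

H_6(x); series = 64 x^6 - 480 x^4 + 720 x^2 - 120


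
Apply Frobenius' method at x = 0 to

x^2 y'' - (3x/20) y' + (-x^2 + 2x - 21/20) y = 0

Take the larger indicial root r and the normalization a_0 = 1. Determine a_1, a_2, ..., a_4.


Write in Frobenius form y'' + (p(x)/x) y' + (q(x)/x^2) y = 0:
  p(x) = -3/20,  q(x) = -x^2 + 2x - 21/20.
Indicial equation: r(r-1) + (-3/20) r + (-21/20) = 0 -> roots r_1 = 7/4, r_2 = -3/5.
Take r = r_1 = 7/4. Let y(x) = x^r sum_{n>=0} a_n x^n with a_0 = 1.
Substitute y = x^r sum a_n x^n and match x^{r+n}. The recurrence is
  D(n) a_n + 2 a_{n-1} - 1 a_{n-2} = 0,  where D(n) = (r+n)(r+n-1) + (-3/20)(r+n) + (-21/20).
  a_n = [-2 a_{n-1} + 1 a_{n-2}] / D(n).
Since the indicial polynomial factors as (r - r_1)(r - r_2), D(n) = (r_1 + n - r_1)(r_1 + n - r_2) = n(n + 47/20).
Evaluating step by step (a_0 = 1):
  n = 1: D(1) = 1(1 + 47/20) = 67/20; numerator = -2(1) = -2; a_1 = (-2)/(67/20) = -40/67
  n = 2: D(2) = 2(2 + 47/20) = 87/10; numerator = -2(-40/67) + 1(1) = 147/67; a_2 = (147/67)/(87/10) = 490/1943
  n = 3: D(3) = 3(3 + 47/20) = 321/20; numerator = -2(490/1943) + 1(-40/67) = -2140/1943; a_3 = (-2140/1943)/(321/20) = -400/5829
  n = 4: D(4) = 4(4 + 47/20) = 127/5; numerator = -2(-400/5829) + 1(490/1943) = 2270/5829; a_4 = (2270/5829)/(127/5) = 11350/740283

r = 7/4; a_0 = 1; a_1 = -40/67; a_2 = 490/1943; a_3 = -400/5829; a_4 = 11350/740283


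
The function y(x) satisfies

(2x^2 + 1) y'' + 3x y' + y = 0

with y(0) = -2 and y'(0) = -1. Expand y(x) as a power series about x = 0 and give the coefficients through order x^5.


Ansatz: y(x) = sum_{n>=0} a_n x^n, so y'(x) = sum_{n>=1} n a_n x^(n-1) and y''(x) = sum_{n>=2} n(n-1) a_n x^(n-2).
Substitute into P(x) y'' + Q(x) y' + R(x) y = 0 with P(x) = 2x^2 + 1, Q(x) = 3x, R(x) = 1, and match powers of x.
Initial conditions: a_0 = -2, a_1 = -1.
Setting the coefficient of each power of x to zero and solving order by order (substituting the coefficients already found):
  x^0: 2 a_2 + a_0 = 0  ->  2 a_2 = -a_0 = 2  ->  a_2 = 1
  x^1: 6 a_3 + 4 a_1 = 0  ->  6 a_3 = -4 a_1 = 4  ->  a_3 = 2/3
  x^2: 12 a_4 + 11 a_2 = 0  ->  12 a_4 = -11 a_2 = -11  ->  a_4 = -11/12
  x^3: 20 a_5 + 22 a_3 = 0  ->  20 a_5 = -22 a_3 = -44/3  ->  a_5 = -11/15
Truncated series: y(x) = -2 - x + x^2 + (2/3) x^3 - (11/12) x^4 - (11/15) x^5 + O(x^6).

a_0 = -2; a_1 = -1; a_2 = 1; a_3 = 2/3; a_4 = -11/12; a_5 = -11/15


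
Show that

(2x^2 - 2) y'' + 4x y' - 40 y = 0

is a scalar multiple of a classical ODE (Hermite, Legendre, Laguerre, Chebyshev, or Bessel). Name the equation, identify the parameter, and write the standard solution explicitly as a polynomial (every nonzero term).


All three coefficients share the factor -2; dividing through by -2 gives  (1 - x^2) y'' - 2x y' + 20 y = 0.
This matches the Legendre equation (1 - x^2) y'' - 2x y' + n(n+1) y = 0 (note the -2x y' term) with n(n+1) = 20, so n = 4; the polynomial solution is P_4(x).
With y = sum_k a_k x^k, matching x^k gives (k+2)(k+1) a_{k+2} = [k(k+1) - n(n+1)] a_k = (k - 4)(k + 5) a_k. The right side vanishes at k = 4, so the series with the parity of 4 terminates at degree 4.
Standard normalization (P_n(1) = 1): leading coefficient (2n)!/(2^n (n!)^2) = 40320/(16*576) = 35/8, so a_4 = 35/8. Work downward with a_k = (k+1)(k+2) a_{k+2} / ((k - 4)(k + 5)):
  a_2 = (3)(4)(35/8) / ((2 - 4)(2 + 5)) = (105/2)/(-14) = -15/4
  a_0 = (1)(2)(-15/4) / ((0 - 4)(0 + 5)) = (-15/2)/(-20) = 3/8
Hence P_4(x) = 35 x^4/8 - 15 x^2/4 + 3/8.

P_4(x); series = 35 x^4/8 - 15 x^2/4 + 3/8


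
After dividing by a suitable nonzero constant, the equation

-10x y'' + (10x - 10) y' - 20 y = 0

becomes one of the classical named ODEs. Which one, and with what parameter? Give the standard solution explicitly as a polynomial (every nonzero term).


All three coefficients share the factor -10; dividing through by -10 gives  x y'' + (1 - x) y' + 2 y = 0.
This matches the Laguerre equation x y'' + (1 - x) y' + n y = 0 with n = 2; the polynomial solution is L_2(x).
With y = sum_k a_k x^k, matching x^k gives (k+1)k a_{k+1} + (k+1) a_{k+1} - k a_k + n a_k = 0, i.e. (k+1)^2 a_{k+1} = (k - n) a_k = (k - 2) a_k. The right side vanishes at k = 2, so the series terminates at degree 2.
Standard normalization L_n(0) = 1 gives a_0 = 1. Work upward with a_{k+1} = (k - 2) a_k / (k+1)^2:
  a_1 = (0 - 2)(1) / 1^2 = -2/1 = -2
  a_2 = (1 - 2)(-2) / 2^2 = 2/4 = 1/2
Hence L_2(x) = x^2/2 - 2 x + 1.

L_2(x); series = x^2/2 - 2 x + 1


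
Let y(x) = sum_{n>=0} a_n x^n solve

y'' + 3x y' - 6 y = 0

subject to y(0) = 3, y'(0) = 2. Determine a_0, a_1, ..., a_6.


Ansatz: y(x) = sum_{n>=0} a_n x^n, so y'(x) = sum_{n>=1} n a_n x^(n-1) and y''(x) = sum_{n>=2} n(n-1) a_n x^(n-2).
Substitute into P(x) y'' + Q(x) y' + R(x) y = 0 with P(x) = 1, Q(x) = 3x, R(x) = -6, and match powers of x.
Initial conditions: a_0 = 3, a_1 = 2.
Setting the coefficient of each power of x to zero and solving order by order (substituting the coefficients already found):
  x^0: 2 a_2 - 6 a_0 = 0  ->  2 a_2 = 6 a_0 = 18  ->  a_2 = 9
  x^1: 6 a_3 - 3 a_1 = 0  ->  6 a_3 = 3 a_1 = 6  ->  a_3 = 1
  x^2: 12 a_4 = 0  ->  a_4 = 0
  x^3: 20 a_5 + 3 a_3 = 0  ->  20 a_5 = -3 a_3 = -3  ->  a_5 = -3/20
  x^4: 30 a_6 + 6 a_4 = 0  ->  30 a_6 = -6 a_4 = 0  ->  a_6 = 0
Truncated series: y(x) = 3 + 2 x + 9 x^2 + x^3 - (3/20) x^5 + O(x^7).

a_0 = 3; a_1 = 2; a_2 = 9; a_3 = 1; a_4 = 0; a_5 = -3/20; a_6 = 0


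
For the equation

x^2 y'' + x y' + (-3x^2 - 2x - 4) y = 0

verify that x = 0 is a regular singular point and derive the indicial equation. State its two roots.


Divide by x^2 to reach normal form y'' + P_1(x) y' + P_2(x) y = 0 with P_1(x) = 1/x and P_2(x) = -3 - 2/x - 4/x^2.
x = 0 is a singular point because the y'-coefficient 1/x has a pole at x = 0 and the y-coefficient -3 - 2/x - 4/x^2 has a pole at x = 0.
It is a regular singular point because x P_1(x) = p(x) = 1 and x^2 P_2(x) = q(x) = -3x^2 - 2x - 4 are polynomials, hence analytic at x = 0.
p(0) = 1,  q(0) = -4.
Indicial equation: r(r-1) + p(0) r + q(0) = 0, i.e. r^2 + (p(0) - 1) r + q(0) = 0, i.e. r^2 - 4 = 0.
Discriminant: (0)^2 - 4(-4) = 16, so r = (0 ± 4)/2.
Solving: r_1 = 2, r_2 = -2.

indicial: r^2 - 4 = 0; roots r_1 = 2, r_2 = -2


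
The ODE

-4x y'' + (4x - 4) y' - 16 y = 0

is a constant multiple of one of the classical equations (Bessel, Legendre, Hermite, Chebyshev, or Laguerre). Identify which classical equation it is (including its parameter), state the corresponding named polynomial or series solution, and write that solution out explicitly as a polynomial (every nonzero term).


All three coefficients share the factor -4; dividing through by -4 gives  x y'' + (1 - x) y' + 4 y = 0.
This matches the Laguerre equation x y'' + (1 - x) y' + n y = 0 with n = 4; the polynomial solution is L_4(x).
With y = sum_k a_k x^k, matching x^k gives (k+1)k a_{k+1} + (k+1) a_{k+1} - k a_k + n a_k = 0, i.e. (k+1)^2 a_{k+1} = (k - n) a_k = (k - 4) a_k. The right side vanishes at k = 4, so the series terminates at degree 4.
Standard normalization L_n(0) = 1 gives a_0 = 1. Work upward with a_{k+1} = (k - 4) a_k / (k+1)^2:
  a_1 = (0 - 4)(1) / 1^2 = -4/1 = -4
  a_2 = (1 - 4)(-4) / 2^2 = 12/4 = 3
  a_3 = (2 - 4)(3) / 3^2 = -6/9 = -2/3
  a_4 = (3 - 4)(-2/3) / 4^2 = (2/3)/16 = 1/24
Hence L_4(x) = x^4/24 - 2 x^3/3 + 3 x^2 - 4 x + 1.

L_4(x); series = x^4/24 - 2 x^3/3 + 3 x^2 - 4 x + 1


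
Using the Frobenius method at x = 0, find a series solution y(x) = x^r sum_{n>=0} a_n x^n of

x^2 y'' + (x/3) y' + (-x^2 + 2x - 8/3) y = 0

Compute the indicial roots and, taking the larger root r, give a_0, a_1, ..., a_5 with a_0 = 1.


Write in Frobenius form y'' + (p(x)/x) y' + (q(x)/x^2) y = 0:
  p(x) = 1/3,  q(x) = -x^2 + 2x - 8/3.
Indicial equation: r(r-1) + (1/3) r + (-8/3) = 0 -> roots r_1 = 2, r_2 = -4/3.
Take r = r_1 = 2. Let y(x) = x^r sum_{n>=0} a_n x^n with a_0 = 1.
Substitute y = x^r sum a_n x^n and match x^{r+n}. The recurrence is
  D(n) a_n + 2 a_{n-1} - 1 a_{n-2} = 0,  where D(n) = (r+n)(r+n-1) + (1/3)(r+n) + (-8/3).
  a_n = [-2 a_{n-1} + 1 a_{n-2}] / D(n).
Since the indicial polynomial factors as (r - r_1)(r - r_2), D(n) = (r_1 + n - r_1)(r_1 + n - r_2) = n(n + 10/3).
Evaluating step by step (a_0 = 1):
  n = 1: D(1) = 1(1 + 10/3) = 13/3; numerator = -2(1) = -2; a_1 = (-2)/(13/3) = -6/13
  n = 2: D(2) = 2(2 + 10/3) = 32/3; numerator = -2(-6/13) + 1(1) = 25/13; a_2 = (25/13)/(32/3) = 75/416
  n = 3: D(3) = 3(3 + 10/3) = 19; numerator = -2(75/416) + 1(-6/13) = -171/208; a_3 = (-171/208)/(19) = -9/208
  n = 4: D(4) = 4(4 + 10/3) = 88/3; numerator = -2(-9/208) + 1(75/416) = 111/416; a_4 = (111/416)/(88/3) = 333/36608
  n = 5: D(5) = 5(5 + 10/3) = 125/3; numerator = -2(333/36608) + 1(-9/208) = -1125/18304; a_5 = (-1125/18304)/(125/3) = -27/18304

r = 2; a_0 = 1; a_1 = -6/13; a_2 = 75/416; a_3 = -9/208; a_4 = 333/36608; a_5 = -27/18304


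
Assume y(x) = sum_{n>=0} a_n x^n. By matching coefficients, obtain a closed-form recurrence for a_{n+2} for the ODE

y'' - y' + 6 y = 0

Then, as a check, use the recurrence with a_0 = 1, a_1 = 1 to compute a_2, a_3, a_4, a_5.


Substitute y = sum_n a_n x^n.
y''(x) has coefficient (n+2)(n+1) a_{n+2} at x^n;
-y'(x) has coefficient -(n+1) a_{n+1} at x^n;
6 y(x) has coefficient 6 a_n at x^n.
Matching x^n: (n+2)(n+1) a_{n+2} - (n+1) a_{n+1} + 6 a_n = 0.
Thus a_{n+2} = [(n+1) a_{n+1} - 6 a_n] / ((n+1)(n+2)).

Check with a_0 = 1, a_1 = 1 (apply the recurrence for n = 0, 1, 2, 3): a_0 = 1, a_1 = 1, a_2 = -5/2, a_3 = -11/6, a_4 = 19/24, a_5 = 17/24.

a_(n+2) = [(n+1) a_(n+1) - 6 a_n] / ((n+1)(n+2)); check: a_0 = 1, a_1 = 1, a_2 = -5/2, a_3 = -11/6, a_4 = 19/24, a_5 = 17/24


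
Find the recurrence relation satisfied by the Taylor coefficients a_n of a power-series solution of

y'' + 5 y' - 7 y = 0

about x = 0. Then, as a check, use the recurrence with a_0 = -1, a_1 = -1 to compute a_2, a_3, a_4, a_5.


Substitute y = sum_n a_n x^n.
y''(x) has coefficient (n+2)(n+1) a_{n+2} at x^n;
5 y'(x) has coefficient 5 (n+1) a_{n+1} at x^n;
-7 y(x) has coefficient -7 a_n at x^n.
Matching x^n: (n+2)(n+1) a_{n+2} + 5 (n+1) a_{n+1} - 7 a_n = 0.
Thus a_{n+2} = [-5 (n+1) a_{n+1} + 7 a_n] / ((n+1)(n+2)).

Check with a_0 = -1, a_1 = -1 (apply the recurrence for n = 0, 1, 2, 3): a_0 = -1, a_1 = -1, a_2 = -1, a_3 = 1/2, a_4 = -29/24, a_5 = 83/60.

a_(n+2) = [-5 (n+1) a_(n+1) + 7 a_n] / ((n+1)(n+2)); check: a_0 = -1, a_1 = -1, a_2 = -1, a_3 = 1/2, a_4 = -29/24, a_5 = 83/60


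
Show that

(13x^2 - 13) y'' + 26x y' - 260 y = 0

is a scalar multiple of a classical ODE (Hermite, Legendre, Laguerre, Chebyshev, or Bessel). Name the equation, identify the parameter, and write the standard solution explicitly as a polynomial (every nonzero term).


All three coefficients share the factor -13; dividing through by -13 gives  (1 - x^2) y'' - 2x y' + 20 y = 0.
This matches the Legendre equation (1 - x^2) y'' - 2x y' + n(n+1) y = 0 (note the -2x y' term) with n(n+1) = 20, so n = 4; the polynomial solution is P_4(x).
With y = sum_k a_k x^k, matching x^k gives (k+2)(k+1) a_{k+2} = [k(k+1) - n(n+1)] a_k = (k - 4)(k + 5) a_k. The right side vanishes at k = 4, so the series with the parity of 4 terminates at degree 4.
Standard normalization (P_n(1) = 1): leading coefficient (2n)!/(2^n (n!)^2) = 40320/(16*576) = 35/8, so a_4 = 35/8. Work downward with a_k = (k+1)(k+2) a_{k+2} / ((k - 4)(k + 5)):
  a_2 = (3)(4)(35/8) / ((2 - 4)(2 + 5)) = (105/2)/(-14) = -15/4
  a_0 = (1)(2)(-15/4) / ((0 - 4)(0 + 5)) = (-15/2)/(-20) = 3/8
Hence P_4(x) = 35 x^4/8 - 15 x^2/4 + 3/8.

P_4(x); series = 35 x^4/8 - 15 x^2/4 + 3/8


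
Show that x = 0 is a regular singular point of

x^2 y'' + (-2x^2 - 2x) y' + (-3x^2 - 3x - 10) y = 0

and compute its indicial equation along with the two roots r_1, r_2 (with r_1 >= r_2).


Divide by x^2 to reach normal form y'' + P_1(x) y' + P_2(x) y = 0 with P_1(x) = -2 - 2/x and P_2(x) = -3 - 3/x - 10/x^2.
x = 0 is a singular point because the y'-coefficient -2 - 2/x has a pole at x = 0 and the y-coefficient -3 - 3/x - 10/x^2 has a pole at x = 0.
It is a regular singular point because x P_1(x) = p(x) = -2x - 2 and x^2 P_2(x) = q(x) = -3x^2 - 3x - 10 are polynomials, hence analytic at x = 0.
p(0) = -2,  q(0) = -10.
Indicial equation: r(r-1) + p(0) r + q(0) = 0, i.e. r^2 + (p(0) - 1) r + q(0) = 0, i.e. r^2 - 3 r - 10 = 0.
Discriminant: (-3)^2 - 4(-10) = 49, so r = (3 ± 7)/2.
Solving: r_1 = 5, r_2 = -2.

indicial: r^2 - 3 r - 10 = 0; roots r_1 = 5, r_2 = -2


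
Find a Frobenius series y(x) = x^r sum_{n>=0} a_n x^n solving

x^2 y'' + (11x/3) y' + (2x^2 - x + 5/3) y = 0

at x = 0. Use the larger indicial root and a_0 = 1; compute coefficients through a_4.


Write in Frobenius form y'' + (p(x)/x) y' + (q(x)/x^2) y = 0:
  p(x) = 11/3,  q(x) = 2x^2 - x + 5/3.
Indicial equation: r(r-1) + (11/3) r + (5/3) = 0 -> roots r_1 = -1, r_2 = -5/3.
Take r = r_1 = -1. Let y(x) = x^r sum_{n>=0} a_n x^n with a_0 = 1.
Substitute y = x^r sum a_n x^n and match x^{r+n}. The recurrence is
  D(n) a_n - 1 a_{n-1} + 2 a_{n-2} = 0,  where D(n) = (r+n)(r+n-1) + (11/3)(r+n) + (5/3).
  a_n = [1 a_{n-1} - 2 a_{n-2}] / D(n).
Since the indicial polynomial factors as (r - r_1)(r - r_2), D(n) = (r_1 + n - r_1)(r_1 + n - r_2) = n(n + 2/3).
Evaluating step by step (a_0 = 1):
  n = 1: D(1) = 1(1 + 2/3) = 5/3; numerator = 1(1) = 1; a_1 = (1)/(5/3) = 3/5
  n = 2: D(2) = 2(2 + 2/3) = 16/3; numerator = 1(3/5) - 2(1) = -7/5; a_2 = (-7/5)/(16/3) = -21/80
  n = 3: D(3) = 3(3 + 2/3) = 11; numerator = 1(-21/80) - 2(3/5) = -117/80; a_3 = (-117/80)/(11) = -117/880
  n = 4: D(4) = 4(4 + 2/3) = 56/3; numerator = 1(-117/880) - 2(-21/80) = 69/176; a_4 = (69/176)/(56/3) = 207/9856

r = -1; a_0 = 1; a_1 = 3/5; a_2 = -21/80; a_3 = -117/880; a_4 = 207/9856


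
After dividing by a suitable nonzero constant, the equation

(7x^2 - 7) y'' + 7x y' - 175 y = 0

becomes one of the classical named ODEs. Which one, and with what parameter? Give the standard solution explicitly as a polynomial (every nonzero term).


All three coefficients share the factor -7; dividing through by -7 gives  (1 - x^2) y'' - x y' + 25 y = 0.
This matches the Chebyshev equation (1 - x^2) y'' - x y' + n^2 y = 0 (note the -x y' term, not -2x y') with n^2 = 25, so n = 5; the polynomial solution is T_5(x).
With y = sum_k a_k x^k, matching x^k gives (k+2)(k+1) a_{k+2} = (k^2 - n^2) a_k = (k - 5)(k + 5) a_k. The right side vanishes at k = 5, so the series with the parity of 5 terminates at degree 5.
Standard normalization: leading coefficient of T_n is 2^(n-1), so a_5 = 2^4 = 16. Work downward with a_k = (k+1)(k+2) a_{k+2} / ((k - 5)(k + 5)):
  a_3 = (4)(5)(16) / ((3 - 5)(3 + 5)) = 320/(-16) = -20
  a_1 = (2)(3)(-20) / ((1 - 5)(1 + 5)) = -120/(-24) = 5
Hence T_5(x) = 16 x^5 - 20 x^3 + 5 x.

T_5(x); series = 16 x^5 - 20 x^3 + 5 x


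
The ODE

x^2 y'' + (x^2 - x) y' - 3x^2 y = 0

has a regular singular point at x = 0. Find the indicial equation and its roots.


Divide by x^2 to reach normal form y'' + P_1(x) y' + P_2(x) y = 0 with P_1(x) = 1 - 1/x and P_2(x) = -3.
x = 0 is a singular point because the y'-coefficient 1 - 1/x has a pole at x = 0.
It is a regular singular point because x P_1(x) = p(x) = x - 1 and x^2 P_2(x) = q(x) = -3x^2 are polynomials, hence analytic at x = 0.
p(0) = -1,  q(0) = 0.
Indicial equation: r(r-1) + p(0) r + q(0) = 0, i.e. r^2 + (p(0) - 1) r + q(0) = 0, i.e. r^2 - 2 r = 0.
Discriminant: (-2)^2 - 4(0) = 4, so r = (2 ± 2)/2.
Solving: r_1 = 2, r_2 = 0.

indicial: r^2 - 2 r = 0; roots r_1 = 2, r_2 = 0


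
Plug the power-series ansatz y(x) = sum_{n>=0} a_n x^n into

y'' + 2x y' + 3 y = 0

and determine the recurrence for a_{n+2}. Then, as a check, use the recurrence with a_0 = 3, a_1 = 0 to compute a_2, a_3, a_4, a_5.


Substitute y = sum_n a_n x^n.
y''(x) has coefficient (n+2)(n+1) a_{n+2} at x^n;
2 x y'(x) has coefficient 2 n a_n at x^n (shift);
3 y(x) has coefficient 3 a_n at x^n.
Matching x^n: (n+2)(n+1) a_{n+2} + (2n + 3) a_n = 0.
Thus a_{n+2} = (-2n - 3) / ((n+1)(n+2)) * a_n.

Check with a_0 = 3, a_1 = 0 (apply the recurrence for n = 0, 1, 2, 3): a_0 = 3, a_1 = 0, a_2 = -9/2, a_3 = 0, a_4 = 21/8, a_5 = 0.

a_(n+2) = (-2n - 3) / ((n+1)(n+2)) * a_n; check: a_0 = 3, a_1 = 0, a_2 = -9/2, a_3 = 0, a_4 = 21/8, a_5 = 0


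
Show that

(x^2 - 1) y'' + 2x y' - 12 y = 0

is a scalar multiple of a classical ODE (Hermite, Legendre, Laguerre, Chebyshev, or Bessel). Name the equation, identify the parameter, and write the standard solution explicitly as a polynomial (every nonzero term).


All three coefficients share the factor -1; dividing through by -1 gives  (1 - x^2) y'' - 2x y' + 12 y = 0.
This matches the Legendre equation (1 - x^2) y'' - 2x y' + n(n+1) y = 0 (note the -2x y' term) with n(n+1) = 12, so n = 3; the polynomial solution is P_3(x).
With y = sum_k a_k x^k, matching x^k gives (k+2)(k+1) a_{k+2} = [k(k+1) - n(n+1)] a_k = (k - 3)(k + 4) a_k. The right side vanishes at k = 3, so the series with the parity of 3 terminates at degree 3.
Standard normalization (P_n(1) = 1): leading coefficient (2n)!/(2^n (n!)^2) = 720/(8*36) = 5/2, so a_3 = 5/2. Work downward with a_k = (k+1)(k+2) a_{k+2} / ((k - 3)(k + 4)):
  a_1 = (2)(3)(5/2) / ((1 - 3)(1 + 4)) = 15/(-10) = -3/2
Hence P_3(x) = 5 x^3/2 - 3 x/2.

P_3(x); series = 5 x^3/2 - 3 x/2


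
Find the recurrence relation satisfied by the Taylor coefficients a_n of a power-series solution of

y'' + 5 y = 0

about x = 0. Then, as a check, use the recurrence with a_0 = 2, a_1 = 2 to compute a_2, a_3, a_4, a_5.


Substitute y = sum_n a_n x^n into y'' + (const) y = 0.
y''(x) = sum_{n>=0} (n+2)(n+1) a_{n+2} x^n.
The ODE becomes sum_n [(n+2)(n+1) a_{n+2} + 5 a_n] x^n = 0.
Setting each coefficient to zero gives the recurrence:
  (n+2)(n+1) a_{n+2} + 5 a_n = 0,
  a_{n+2} = -5 / ((n+1)(n+2)) a_n.

Check with a_0 = 2, a_1 = 2 (apply the recurrence for n = 0, 1, 2, 3): a_0 = 2, a_1 = 2, a_2 = -5, a_3 = -5/3, a_4 = 25/12, a_5 = 5/12.

a_{n+2} = -5/((n+1)(n+2)) * a_n; check: a_0 = 2, a_1 = 2, a_2 = -5, a_3 = -5/3, a_4 = 25/12, a_5 = 5/12


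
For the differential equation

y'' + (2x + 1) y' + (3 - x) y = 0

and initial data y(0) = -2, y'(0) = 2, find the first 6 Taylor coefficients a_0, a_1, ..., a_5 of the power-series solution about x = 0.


Ansatz: y(x) = sum_{n>=0} a_n x^n, so y'(x) = sum_{n>=1} n a_n x^(n-1) and y''(x) = sum_{n>=2} n(n-1) a_n x^(n-2).
Substitute into P(x) y'' + Q(x) y' + R(x) y = 0 with P(x) = 1, Q(x) = 2x + 1, R(x) = 3 - x, and match powers of x.
Initial conditions: a_0 = -2, a_1 = 2.
Setting the coefficient of each power of x to zero and solving order by order (substituting the coefficients already found):
  x^0: 2 a_2 + a_1 + 3 a_0 = 0  ->  2 a_2 = -a_1 - 3 a_0 = 4  ->  a_2 = 2
  x^1: 6 a_3 + 2 a_2 + 5 a_1 - a_0 = 0  ->  6 a_3 = -2 a_2 - 5 a_1 + a_0 = -16  ->  a_3 = -8/3
  x^2: 12 a_4 + 3 a_3 + 7 a_2 - a_1 = 0  ->  12 a_4 = -3 a_3 - 7 a_2 + a_1 = -4  ->  a_4 = -1/3
  x^3: 20 a_5 + 4 a_4 + 9 a_3 - a_2 = 0  ->  20 a_5 = -4 a_4 - 9 a_3 + a_2 = 82/3  ->  a_5 = 41/30
Truncated series: y(x) = -2 + 2 x + 2 x^2 - (8/3) x^3 - (1/3) x^4 + (41/30) x^5 + O(x^6).

a_0 = -2; a_1 = 2; a_2 = 2; a_3 = -8/3; a_4 = -1/3; a_5 = 41/30


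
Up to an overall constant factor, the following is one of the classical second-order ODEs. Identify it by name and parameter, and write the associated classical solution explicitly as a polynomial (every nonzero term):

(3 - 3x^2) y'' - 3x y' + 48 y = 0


All three coefficients share the factor 3; dividing through by 3 gives  (1 - x^2) y'' - x y' + 16 y = 0.
This matches the Chebyshev equation (1 - x^2) y'' - x y' + n^2 y = 0 (note the -x y' term, not -2x y') with n^2 = 16, so n = 4; the polynomial solution is T_4(x).
With y = sum_k a_k x^k, matching x^k gives (k+2)(k+1) a_{k+2} = (k^2 - n^2) a_k = (k - 4)(k + 4) a_k. The right side vanishes at k = 4, so the series with the parity of 4 terminates at degree 4.
Standard normalization: leading coefficient of T_n is 2^(n-1), so a_4 = 2^3 = 8. Work downward with a_k = (k+1)(k+2) a_{k+2} / ((k - 4)(k + 4)):
  a_2 = (3)(4)(8) / ((2 - 4)(2 + 4)) = 96/(-12) = -8
  a_0 = (1)(2)(-8) / ((0 - 4)(0 + 4)) = -16/(-16) = 1
Hence T_4(x) = 8 x^4 - 8 x^2 + 1.

T_4(x); series = 8 x^4 - 8 x^2 + 1


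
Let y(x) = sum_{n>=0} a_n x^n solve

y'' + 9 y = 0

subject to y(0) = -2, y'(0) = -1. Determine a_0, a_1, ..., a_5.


Ansatz: y(x) = sum_{n>=0} a_n x^n, so y'(x) = sum_{n>=1} n a_n x^(n-1) and y''(x) = sum_{n>=2} n(n-1) a_n x^(n-2).
Substitute into P(x) y'' + Q(x) y' + R(x) y = 0 with P(x) = 1, Q(x) = 0, R(x) = 9, and match powers of x.
Initial conditions: a_0 = -2, a_1 = -1.
Setting the coefficient of each power of x to zero and solving order by order (substituting the coefficients already found):
  x^0: 2 a_2 + 9 a_0 = 0  ->  2 a_2 = -9 a_0 = 18  ->  a_2 = 9
  x^1: 6 a_3 + 9 a_1 = 0  ->  6 a_3 = -9 a_1 = 9  ->  a_3 = 3/2
  x^2: 12 a_4 + 9 a_2 = 0  ->  12 a_4 = -9 a_2 = -81  ->  a_4 = -27/4
  x^3: 20 a_5 + 9 a_3 = 0  ->  20 a_5 = -9 a_3 = -27/2  ->  a_5 = -27/40
Truncated series: y(x) = -2 - x + 9 x^2 + (3/2) x^3 - (27/4) x^4 - (27/40) x^5 + O(x^6).

a_0 = -2; a_1 = -1; a_2 = 9; a_3 = 3/2; a_4 = -27/4; a_5 = -27/40


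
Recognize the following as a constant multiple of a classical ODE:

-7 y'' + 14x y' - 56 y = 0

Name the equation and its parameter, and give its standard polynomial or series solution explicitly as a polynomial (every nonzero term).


All three coefficients share the factor -7; dividing through by -7 gives  y'' - 2x y' + 8 y = 0.
This matches the Hermite equation y'' - 2x y' + 2n y = 0 with 2n = 8, so n = 4; the polynomial solution is H_4(x).
With y = sum_k a_k x^k, matching x^k gives (k+2)(k+1) a_{k+2} = 2(k - n) a_k = 2(k - 4) a_k. The right side vanishes at k = 4, so the series with the parity of 4 terminates at degree 4.
Standard normalization: leading coefficient of H_n is 2^n, so a_4 = 2^4 = 16. Work downward with a_k = (k+1)(k+2) a_{k+2} / (2(k - n)):
  a_2 = (3)(4)(16) / (2(2 - 4)) = 192/(-4) = -48
  a_0 = (1)(2)(-48) / (2(0 - 4)) = -96/(-8) = 12
Hence H_4(x) = 16 x^4 - 48 x^2 + 12.

H_4(x); series = 16 x^4 - 48 x^2 + 12


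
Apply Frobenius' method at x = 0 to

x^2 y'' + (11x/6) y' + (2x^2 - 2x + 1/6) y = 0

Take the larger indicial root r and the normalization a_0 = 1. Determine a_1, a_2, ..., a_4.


Write in Frobenius form y'' + (p(x)/x) y' + (q(x)/x^2) y = 0:
  p(x) = 11/6,  q(x) = 2x^2 - 2x + 1/6.
Indicial equation: r(r-1) + (11/6) r + (1/6) = 0 -> roots r_1 = -1/3, r_2 = -1/2.
Take r = r_1 = -1/3. Let y(x) = x^r sum_{n>=0} a_n x^n with a_0 = 1.
Substitute y = x^r sum a_n x^n and match x^{r+n}. The recurrence is
  D(n) a_n - 2 a_{n-1} + 2 a_{n-2} = 0,  where D(n) = (r+n)(r+n-1) + (11/6)(r+n) + (1/6).
  a_n = [2 a_{n-1} - 2 a_{n-2}] / D(n).
Since the indicial polynomial factors as (r - r_1)(r - r_2), D(n) = (r_1 + n - r_1)(r_1 + n - r_2) = n(n + 1/6).
Evaluating step by step (a_0 = 1):
  n = 1: D(1) = 1(1 + 1/6) = 7/6; numerator = 2(1) = 2; a_1 = (2)/(7/6) = 12/7
  n = 2: D(2) = 2(2 + 1/6) = 13/3; numerator = 2(12/7) - 2(1) = 10/7; a_2 = (10/7)/(13/3) = 30/91
  n = 3: D(3) = 3(3 + 1/6) = 19/2; numerator = 2(30/91) - 2(12/7) = -36/13; a_3 = (-36/13)/(19/2) = -72/247
  n = 4: D(4) = 4(4 + 1/6) = 50/3; numerator = 2(-72/247) - 2(30/91) = -2148/1729; a_4 = (-2148/1729)/(50/3) = -3222/43225

r = -1/3; a_0 = 1; a_1 = 12/7; a_2 = 30/91; a_3 = -72/247; a_4 = -3222/43225


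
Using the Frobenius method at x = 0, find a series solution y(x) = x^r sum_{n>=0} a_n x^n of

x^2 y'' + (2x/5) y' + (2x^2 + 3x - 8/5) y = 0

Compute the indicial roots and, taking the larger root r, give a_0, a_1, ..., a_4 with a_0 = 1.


Write in Frobenius form y'' + (p(x)/x) y' + (q(x)/x^2) y = 0:
  p(x) = 2/5,  q(x) = 2x^2 + 3x - 8/5.
Indicial equation: r(r-1) + (2/5) r + (-8/5) = 0 -> roots r_1 = 8/5, r_2 = -1.
Take r = r_1 = 8/5. Let y(x) = x^r sum_{n>=0} a_n x^n with a_0 = 1.
Substitute y = x^r sum a_n x^n and match x^{r+n}. The recurrence is
  D(n) a_n + 3 a_{n-1} + 2 a_{n-2} = 0,  where D(n) = (r+n)(r+n-1) + (2/5)(r+n) + (-8/5).
  a_n = [-3 a_{n-1} - 2 a_{n-2}] / D(n).
Since the indicial polynomial factors as (r - r_1)(r - r_2), D(n) = (r_1 + n - r_1)(r_1 + n - r_2) = n(n + 13/5).
Evaluating step by step (a_0 = 1):
  n = 1: D(1) = 1(1 + 13/5) = 18/5; numerator = -3(1) = -3; a_1 = (-3)/(18/5) = -5/6
  n = 2: D(2) = 2(2 + 13/5) = 46/5; numerator = -3(-5/6) - 2(1) = 1/2; a_2 = (1/2)/(46/5) = 5/92
  n = 3: D(3) = 3(3 + 13/5) = 84/5; numerator = -3(5/92) - 2(-5/6) = 415/276; a_3 = (415/276)/(84/5) = 2075/23184
  n = 4: D(4) = 4(4 + 13/5) = 132/5; numerator = -3(2075/23184) - 2(5/92) = -2915/7728; a_4 = (-2915/7728)/(132/5) = -1325/92736

r = 8/5; a_0 = 1; a_1 = -5/6; a_2 = 5/92; a_3 = 2075/23184; a_4 = -1325/92736


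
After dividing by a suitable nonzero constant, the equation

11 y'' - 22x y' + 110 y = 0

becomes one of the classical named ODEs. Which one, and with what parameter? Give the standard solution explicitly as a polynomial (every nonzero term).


All three coefficients share the factor 11; dividing through by 11 gives  y'' - 2x y' + 10 y = 0.
This matches the Hermite equation y'' - 2x y' + 2n y = 0 with 2n = 10, so n = 5; the polynomial solution is H_5(x).
With y = sum_k a_k x^k, matching x^k gives (k+2)(k+1) a_{k+2} = 2(k - n) a_k = 2(k - 5) a_k. The right side vanishes at k = 5, so the series with the parity of 5 terminates at degree 5.
Standard normalization: leading coefficient of H_n is 2^n, so a_5 = 2^5 = 32. Work downward with a_k = (k+1)(k+2) a_{k+2} / (2(k - n)):
  a_3 = (4)(5)(32) / (2(3 - 5)) = 640/(-4) = -160
  a_1 = (2)(3)(-160) / (2(1 - 5)) = -960/(-8) = 120
Hence H_5(x) = 32 x^5 - 160 x^3 + 120 x.

H_5(x); series = 32 x^5 - 160 x^3 + 120 x


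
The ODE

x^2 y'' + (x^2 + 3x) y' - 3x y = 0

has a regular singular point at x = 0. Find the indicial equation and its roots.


Divide by x^2 to reach normal form y'' + P_1(x) y' + P_2(x) y = 0 with P_1(x) = 1 + 3/x and P_2(x) = -3/x.
x = 0 is a singular point because the y'-coefficient 1 + 3/x has a pole at x = 0 and the y-coefficient -3/x has a pole at x = 0.
It is a regular singular point because x P_1(x) = p(x) = x + 3 and x^2 P_2(x) = q(x) = -3x are polynomials, hence analytic at x = 0.
p(0) = 3,  q(0) = 0.
Indicial equation: r(r-1) + p(0) r + q(0) = 0, i.e. r^2 + (p(0) - 1) r + q(0) = 0, i.e. r^2 + 2 r = 0.
Discriminant: (2)^2 - 4(0) = 4, so r = (-2 ± 2)/2.
Solving: r_1 = 0, r_2 = -2.

indicial: r^2 + 2 r = 0; roots r_1 = 0, r_2 = -2


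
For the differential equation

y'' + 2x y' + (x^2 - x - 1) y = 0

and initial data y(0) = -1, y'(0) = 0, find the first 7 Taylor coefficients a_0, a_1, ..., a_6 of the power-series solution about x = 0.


Ansatz: y(x) = sum_{n>=0} a_n x^n, so y'(x) = sum_{n>=1} n a_n x^(n-1) and y''(x) = sum_{n>=2} n(n-1) a_n x^(n-2).
Substitute into P(x) y'' + Q(x) y' + R(x) y = 0 with P(x) = 1, Q(x) = 2x, R(x) = x^2 - x - 1, and match powers of x.
Initial conditions: a_0 = -1, a_1 = 0.
Setting the coefficient of each power of x to zero and solving order by order (substituting the coefficients already found):
  x^0: 2 a_2 - a_0 = 0  ->  2 a_2 = a_0 = -1  ->  a_2 = -1/2
  x^1: 6 a_3 + a_1 - a_0 = 0  ->  6 a_3 = -a_1 + a_0 = -1  ->  a_3 = -1/6
  x^2: 12 a_4 + 3 a_2 - a_1 + a_0 = 0  ->  12 a_4 = -3 a_2 + a_1 - a_0 = 5/2  ->  a_4 = 5/24
  x^3: 20 a_5 + 5 a_3 - a_2 + a_1 = 0  ->  20 a_5 = -5 a_3 + a_2 - a_1 = 1/3  ->  a_5 = 1/60
  x^4: 30 a_6 + 7 a_4 - a_3 + a_2 = 0  ->  30 a_6 = -7 a_4 + a_3 - a_2 = -9/8  ->  a_6 = -3/80
Truncated series: y(x) = -1 - (1/2) x^2 - (1/6) x^3 + (5/24) x^4 + (1/60) x^5 - (3/80) x^6 + O(x^7).

a_0 = -1; a_1 = 0; a_2 = -1/2; a_3 = -1/6; a_4 = 5/24; a_5 = 1/60; a_6 = -3/80


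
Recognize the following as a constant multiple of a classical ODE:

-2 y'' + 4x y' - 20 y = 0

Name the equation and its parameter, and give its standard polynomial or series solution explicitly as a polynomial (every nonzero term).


All three coefficients share the factor -2; dividing through by -2 gives  y'' - 2x y' + 10 y = 0.
This matches the Hermite equation y'' - 2x y' + 2n y = 0 with 2n = 10, so n = 5; the polynomial solution is H_5(x).
With y = sum_k a_k x^k, matching x^k gives (k+2)(k+1) a_{k+2} = 2(k - n) a_k = 2(k - 5) a_k. The right side vanishes at k = 5, so the series with the parity of 5 terminates at degree 5.
Standard normalization: leading coefficient of H_n is 2^n, so a_5 = 2^5 = 32. Work downward with a_k = (k+1)(k+2) a_{k+2} / (2(k - n)):
  a_3 = (4)(5)(32) / (2(3 - 5)) = 640/(-4) = -160
  a_1 = (2)(3)(-160) / (2(1 - 5)) = -960/(-8) = 120
Hence H_5(x) = 32 x^5 - 160 x^3 + 120 x.

H_5(x); series = 32 x^5 - 160 x^3 + 120 x


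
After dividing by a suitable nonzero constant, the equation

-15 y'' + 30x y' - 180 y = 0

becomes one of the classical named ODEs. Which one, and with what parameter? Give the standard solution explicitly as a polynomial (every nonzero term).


All three coefficients share the factor -15; dividing through by -15 gives  y'' - 2x y' + 12 y = 0.
This matches the Hermite equation y'' - 2x y' + 2n y = 0 with 2n = 12, so n = 6; the polynomial solution is H_6(x).
With y = sum_k a_k x^k, matching x^k gives (k+2)(k+1) a_{k+2} = 2(k - n) a_k = 2(k - 6) a_k. The right side vanishes at k = 6, so the series with the parity of 6 terminates at degree 6.
Standard normalization: leading coefficient of H_n is 2^n, so a_6 = 2^6 = 64. Work downward with a_k = (k+1)(k+2) a_{k+2} / (2(k - n)):
  a_4 = (5)(6)(64) / (2(4 - 6)) = 1920/(-4) = -480
  a_2 = (3)(4)(-480) / (2(2 - 6)) = -5760/(-8) = 720
  a_0 = (1)(2)(720) / (2(0 - 6)) = 1440/(-12) = -120
Hence H_6(x) = 64 x^6 - 480 x^4 + 720 x^2 - 120.

H_6(x); series = 64 x^6 - 480 x^4 + 720 x^2 - 120


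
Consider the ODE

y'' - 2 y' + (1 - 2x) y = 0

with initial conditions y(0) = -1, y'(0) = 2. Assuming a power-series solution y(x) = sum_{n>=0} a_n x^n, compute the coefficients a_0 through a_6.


Ansatz: y(x) = sum_{n>=0} a_n x^n, so y'(x) = sum_{n>=1} n a_n x^(n-1) and y''(x) = sum_{n>=2} n(n-1) a_n x^(n-2).
Substitute into P(x) y'' + Q(x) y' + R(x) y = 0 with P(x) = 1, Q(x) = -2, R(x) = 1 - 2x, and match powers of x.
Initial conditions: a_0 = -1, a_1 = 2.
Setting the coefficient of each power of x to zero and solving order by order (substituting the coefficients already found):
  x^0: 2 a_2 - 2 a_1 + a_0 = 0  ->  2 a_2 = 2 a_1 - a_0 = 5  ->  a_2 = 5/2
  x^1: 6 a_3 - 4 a_2 + a_1 - 2 a_0 = 0  ->  6 a_3 = 4 a_2 - a_1 + 2 a_0 = 6  ->  a_3 = 1
  x^2: 12 a_4 - 6 a_3 + a_2 - 2 a_1 = 0  ->  12 a_4 = 6 a_3 - a_2 + 2 a_1 = 15/2  ->  a_4 = 5/8
  x^3: 20 a_5 - 8 a_4 + a_3 - 2 a_2 = 0  ->  20 a_5 = 8 a_4 - a_3 + 2 a_2 = 9  ->  a_5 = 9/20
  x^4: 30 a_6 - 10 a_5 + a_4 - 2 a_3 = 0  ->  30 a_6 = 10 a_5 - a_4 + 2 a_3 = 47/8  ->  a_6 = 47/240
Truncated series: y(x) = -1 + 2 x + (5/2) x^2 + x^3 + (5/8) x^4 + (9/20) x^5 + (47/240) x^6 + O(x^7).

a_0 = -1; a_1 = 2; a_2 = 5/2; a_3 = 1; a_4 = 5/8; a_5 = 9/20; a_6 = 47/240


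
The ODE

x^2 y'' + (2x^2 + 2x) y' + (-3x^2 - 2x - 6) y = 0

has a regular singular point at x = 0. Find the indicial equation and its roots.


Divide by x^2 to reach normal form y'' + P_1(x) y' + P_2(x) y = 0 with P_1(x) = 2 + 2/x and P_2(x) = -3 - 2/x - 6/x^2.
x = 0 is a singular point because the y'-coefficient 2 + 2/x has a pole at x = 0 and the y-coefficient -3 - 2/x - 6/x^2 has a pole at x = 0.
It is a regular singular point because x P_1(x) = p(x) = 2x + 2 and x^2 P_2(x) = q(x) = -3x^2 - 2x - 6 are polynomials, hence analytic at x = 0.
p(0) = 2,  q(0) = -6.
Indicial equation: r(r-1) + p(0) r + q(0) = 0, i.e. r^2 + (p(0) - 1) r + q(0) = 0, i.e. r^2 + 1 r - 6 = 0.
Discriminant: (1)^2 - 4(-6) = 25, so r = (-1 ± 5)/2.
Solving: r_1 = 2, r_2 = -3.

indicial: r^2 + 1 r - 6 = 0; roots r_1 = 2, r_2 = -3


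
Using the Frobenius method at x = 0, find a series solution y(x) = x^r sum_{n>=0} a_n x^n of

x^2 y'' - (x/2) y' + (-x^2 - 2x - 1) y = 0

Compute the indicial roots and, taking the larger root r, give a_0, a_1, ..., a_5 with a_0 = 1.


Write in Frobenius form y'' + (p(x)/x) y' + (q(x)/x^2) y = 0:
  p(x) = -1/2,  q(x) = -x^2 - 2x - 1.
Indicial equation: r(r-1) + (-1/2) r + (-1) = 0 -> roots r_1 = 2, r_2 = -1/2.
Take r = r_1 = 2. Let y(x) = x^r sum_{n>=0} a_n x^n with a_0 = 1.
Substitute y = x^r sum a_n x^n and match x^{r+n}. The recurrence is
  D(n) a_n - 2 a_{n-1} - 1 a_{n-2} = 0,  where D(n) = (r+n)(r+n-1) + (-1/2)(r+n) + (-1).
  a_n = [2 a_{n-1} + 1 a_{n-2}] / D(n).
Since the indicial polynomial factors as (r - r_1)(r - r_2), D(n) = (r_1 + n - r_1)(r_1 + n - r_2) = n(n + 5/2).
Evaluating step by step (a_0 = 1):
  n = 1: D(1) = 1(1 + 5/2) = 7/2; numerator = 2(1) = 2; a_1 = (2)/(7/2) = 4/7
  n = 2: D(2) = 2(2 + 5/2) = 9; numerator = 2(4/7) + 1(1) = 15/7; a_2 = (15/7)/(9) = 5/21
  n = 3: D(3) = 3(3 + 5/2) = 33/2; numerator = 2(5/21) + 1(4/7) = 22/21; a_3 = (22/21)/(33/2) = 4/63
  n = 4: D(4) = 4(4 + 5/2) = 26; numerator = 2(4/63) + 1(5/21) = 23/63; a_4 = (23/63)/(26) = 23/1638
  n = 5: D(5) = 5(5 + 5/2) = 75/2; numerator = 2(23/1638) + 1(4/63) = 25/273; a_5 = (25/273)/(75/2) = 2/819

r = 2; a_0 = 1; a_1 = 4/7; a_2 = 5/21; a_3 = 4/63; a_4 = 23/1638; a_5 = 2/819


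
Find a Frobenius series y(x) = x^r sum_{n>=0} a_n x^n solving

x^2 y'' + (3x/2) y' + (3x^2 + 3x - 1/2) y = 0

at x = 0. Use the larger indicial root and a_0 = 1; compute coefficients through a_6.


Write in Frobenius form y'' + (p(x)/x) y' + (q(x)/x^2) y = 0:
  p(x) = 3/2,  q(x) = 3x^2 + 3x - 1/2.
Indicial equation: r(r-1) + (3/2) r + (-1/2) = 0 -> roots r_1 = 1/2, r_2 = -1.
Take r = r_1 = 1/2. Let y(x) = x^r sum_{n>=0} a_n x^n with a_0 = 1.
Substitute y = x^r sum a_n x^n and match x^{r+n}. The recurrence is
  D(n) a_n + 3 a_{n-1} + 3 a_{n-2} = 0,  where D(n) = (r+n)(r+n-1) + (3/2)(r+n) + (-1/2).
  a_n = [-3 a_{n-1} - 3 a_{n-2}] / D(n).
Since the indicial polynomial factors as (r - r_1)(r - r_2), D(n) = (r_1 + n - r_1)(r_1 + n - r_2) = n(n + 3/2).
Evaluating step by step (a_0 = 1):
  n = 1: D(1) = 1(1 + 3/2) = 5/2; numerator = -3(1) = -3; a_1 = (-3)/(5/2) = -6/5
  n = 2: D(2) = 2(2 + 3/2) = 7; numerator = -3(-6/5) - 3(1) = 3/5; a_2 = (3/5)/(7) = 3/35
  n = 3: D(3) = 3(3 + 3/2) = 27/2; numerator = -3(3/35) - 3(-6/5) = 117/35; a_3 = (117/35)/(27/2) = 26/105
  n = 4: D(4) = 4(4 + 3/2) = 22; numerator = -3(26/105) - 3(3/35) = -1; a_4 = (-1)/(22) = -1/22
  n = 5: D(5) = 5(5 + 3/2) = 65/2; numerator = -3(-1/22) - 3(26/105) = -467/770; a_5 = (-467/770)/(65/2) = -467/25025
  n = 6: D(6) = 6(6 + 3/2) = 45; numerator = -3(-467/25025) - 3(-1/22) = 9627/50050; a_6 = (9627/50050)/(45) = 3209/750750

r = 1/2; a_0 = 1; a_1 = -6/5; a_2 = 3/35; a_3 = 26/105; a_4 = -1/22; a_5 = -467/25025; a_6 = 3209/750750


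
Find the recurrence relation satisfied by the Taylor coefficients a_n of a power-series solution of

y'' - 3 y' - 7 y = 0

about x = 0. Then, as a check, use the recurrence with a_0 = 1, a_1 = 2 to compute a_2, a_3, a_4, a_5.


Substitute y = sum_n a_n x^n.
y''(x) has coefficient (n+2)(n+1) a_{n+2} at x^n;
-3 y'(x) has coefficient -3 (n+1) a_{n+1} at x^n;
-7 y(x) has coefficient -7 a_n at x^n.
Matching x^n: (n+2)(n+1) a_{n+2} - 3 (n+1) a_{n+1} - 7 a_n = 0.
Thus a_{n+2} = [3 (n+1) a_{n+1} + 7 a_n] / ((n+1)(n+2)).

Check with a_0 = 1, a_1 = 2 (apply the recurrence for n = 0, 1, 2, 3): a_0 = 1, a_1 = 2, a_2 = 13/2, a_3 = 53/6, a_4 = 125/12, a_5 = 1121/120.

a_(n+2) = [3 (n+1) a_(n+1) + 7 a_n] / ((n+1)(n+2)); check: a_0 = 1, a_1 = 2, a_2 = 13/2, a_3 = 53/6, a_4 = 125/12, a_5 = 1121/120


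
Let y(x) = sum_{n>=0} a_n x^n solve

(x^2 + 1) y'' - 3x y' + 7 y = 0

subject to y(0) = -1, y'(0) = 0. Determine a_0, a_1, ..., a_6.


Ansatz: y(x) = sum_{n>=0} a_n x^n, so y'(x) = sum_{n>=1} n a_n x^(n-1) and y''(x) = sum_{n>=2} n(n-1) a_n x^(n-2).
Substitute into P(x) y'' + Q(x) y' + R(x) y = 0 with P(x) = x^2 + 1, Q(x) = -3x, R(x) = 7, and match powers of x.
Initial conditions: a_0 = -1, a_1 = 0.
Setting the coefficient of each power of x to zero and solving order by order (substituting the coefficients already found):
  x^0: 2 a_2 + 7 a_0 = 0  ->  2 a_2 = -7 a_0 = 7  ->  a_2 = 7/2
  x^1: 6 a_3 + 4 a_1 = 0  ->  6 a_3 = -4 a_1 = 0  ->  a_3 = 0
  x^2: 12 a_4 + 3 a_2 = 0  ->  12 a_4 = -3 a_2 = -21/2  ->  a_4 = -7/8
  x^3: 20 a_5 + 4 a_3 = 0  ->  20 a_5 = -4 a_3 = 0  ->  a_5 = 0
  x^4: 30 a_6 + 7 a_4 = 0  ->  30 a_6 = -7 a_4 = 49/8  ->  a_6 = 49/240
Truncated series: y(x) = -1 + (7/2) x^2 - (7/8) x^4 + (49/240) x^6 + O(x^7).

a_0 = -1; a_1 = 0; a_2 = 7/2; a_3 = 0; a_4 = -7/8; a_5 = 0; a_6 = 49/240


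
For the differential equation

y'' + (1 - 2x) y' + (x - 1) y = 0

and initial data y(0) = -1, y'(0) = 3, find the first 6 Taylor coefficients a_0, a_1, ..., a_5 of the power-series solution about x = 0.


Ansatz: y(x) = sum_{n>=0} a_n x^n, so y'(x) = sum_{n>=1} n a_n x^(n-1) and y''(x) = sum_{n>=2} n(n-1) a_n x^(n-2).
Substitute into P(x) y'' + Q(x) y' + R(x) y = 0 with P(x) = 1, Q(x) = 1 - 2x, R(x) = x - 1, and match powers of x.
Initial conditions: a_0 = -1, a_1 = 3.
Setting the coefficient of each power of x to zero and solving order by order (substituting the coefficients already found):
  x^0: 2 a_2 + a_1 - a_0 = 0  ->  2 a_2 = -a_1 + a_0 = -4  ->  a_2 = -2
  x^1: 6 a_3 + 2 a_2 - 3 a_1 + a_0 = 0  ->  6 a_3 = -2 a_2 + 3 a_1 - a_0 = 14  ->  a_3 = 7/3
  x^2: 12 a_4 + 3 a_3 - 5 a_2 + a_1 = 0  ->  12 a_4 = -3 a_3 + 5 a_2 - a_1 = -20  ->  a_4 = -5/3
  x^3: 20 a_5 + 4 a_4 - 7 a_3 + a_2 = 0  ->  20 a_5 = -4 a_4 + 7 a_3 - a_2 = 25  ->  a_5 = 5/4
Truncated series: y(x) = -1 + 3 x - 2 x^2 + (7/3) x^3 - (5/3) x^4 + (5/4) x^5 + O(x^6).

a_0 = -1; a_1 = 3; a_2 = -2; a_3 = 7/3; a_4 = -5/3; a_5 = 5/4


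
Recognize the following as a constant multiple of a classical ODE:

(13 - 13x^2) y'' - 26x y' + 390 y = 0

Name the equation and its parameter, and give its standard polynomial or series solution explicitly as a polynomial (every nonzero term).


All three coefficients share the factor 13; dividing through by 13 gives  (1 - x^2) y'' - 2x y' + 30 y = 0.
This matches the Legendre equation (1 - x^2) y'' - 2x y' + n(n+1) y = 0 (note the -2x y' term) with n(n+1) = 30, so n = 5; the polynomial solution is P_5(x).
With y = sum_k a_k x^k, matching x^k gives (k+2)(k+1) a_{k+2} = [k(k+1) - n(n+1)] a_k = (k - 5)(k + 6) a_k. The right side vanishes at k = 5, so the series with the parity of 5 terminates at degree 5.
Standard normalization (P_n(1) = 1): leading coefficient (2n)!/(2^n (n!)^2) = 3628800/(32*14400) = 63/8, so a_5 = 63/8. Work downward with a_k = (k+1)(k+2) a_{k+2} / ((k - 5)(k + 6)):
  a_3 = (4)(5)(63/8) / ((3 - 5)(3 + 6)) = (315/2)/(-18) = -35/4
  a_1 = (2)(3)(-35/4) / ((1 - 5)(1 + 6)) = (-105/2)/(-28) = 15/8
Hence P_5(x) = 63 x^5/8 - 35 x^3/4 + 15 x/8.

P_5(x); series = 63 x^5/8 - 35 x^3/4 + 15 x/8


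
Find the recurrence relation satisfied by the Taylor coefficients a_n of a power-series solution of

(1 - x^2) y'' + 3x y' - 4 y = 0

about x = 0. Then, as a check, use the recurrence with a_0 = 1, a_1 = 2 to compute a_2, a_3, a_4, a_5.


Substitute y = sum_n a_n x^n.
(1 - 1 x^2) y'' contributes (n+2)(n+1) a_{n+2} - n(n-1) a_n at x^n.
3 x y'(x) contributes 3 n a_n at x^n.
-4 y(x) contributes -4 a_n at x^n.
Matching x^n: (n+2)(n+1) a_{n+2} + (-n(n-1) + 3 n - 4) a_n = 0.
Thus a_{n+2} = (n(n-1) - 3 n + 4) / ((n+1)(n+2)) * a_n.

Check with a_0 = 1, a_1 = 2 (apply the recurrence for n = 0, 1, 2, 3): a_0 = 1, a_1 = 2, a_2 = 2, a_3 = 1/3, a_4 = 0, a_5 = 1/60.

a_(n+2) = (n(n-1) - 3 n + 4) / ((n+1)(n+2)) * a_n; check: a_0 = 1, a_1 = 2, a_2 = 2, a_3 = 1/3, a_4 = 0, a_5 = 1/60


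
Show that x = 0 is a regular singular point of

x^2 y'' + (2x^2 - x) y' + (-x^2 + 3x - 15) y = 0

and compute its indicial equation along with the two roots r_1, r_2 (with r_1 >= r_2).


Divide by x^2 to reach normal form y'' + P_1(x) y' + P_2(x) y = 0 with P_1(x) = 2 - 1/x and P_2(x) = -1 + 3/x - 15/x^2.
x = 0 is a singular point because the y'-coefficient 2 - 1/x has a pole at x = 0 and the y-coefficient -1 + 3/x - 15/x^2 has a pole at x = 0.
It is a regular singular point because x P_1(x) = p(x) = 2x - 1 and x^2 P_2(x) = q(x) = -x^2 + 3x - 15 are polynomials, hence analytic at x = 0.
p(0) = -1,  q(0) = -15.
Indicial equation: r(r-1) + p(0) r + q(0) = 0, i.e. r^2 + (p(0) - 1) r + q(0) = 0, i.e. r^2 - 2 r - 15 = 0.
Discriminant: (-2)^2 - 4(-15) = 64, so r = (2 ± 8)/2.
Solving: r_1 = 5, r_2 = -3.

indicial: r^2 - 2 r - 15 = 0; roots r_1 = 5, r_2 = -3
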